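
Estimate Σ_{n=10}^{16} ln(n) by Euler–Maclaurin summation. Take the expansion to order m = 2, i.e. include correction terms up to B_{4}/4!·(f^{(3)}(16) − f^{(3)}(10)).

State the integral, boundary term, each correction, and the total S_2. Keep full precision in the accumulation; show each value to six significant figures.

∫_10^16 ln(x) dx evaluates to 15.3356.
Boundary: ½(f(10) + f(16)) = ½(2.30259 + 2.77259) = 2.53759.
So far: 17.8732.
Order-1 term: 1/12 · (0.0625000 − 0.100000) = -0.00312500.
Partial sum through k=1: 17.8700.
Order-2 term: −1/720 · (0.000488281 − 0.00200000) = 2.09961e-06.

S_2 ≈ 17.8700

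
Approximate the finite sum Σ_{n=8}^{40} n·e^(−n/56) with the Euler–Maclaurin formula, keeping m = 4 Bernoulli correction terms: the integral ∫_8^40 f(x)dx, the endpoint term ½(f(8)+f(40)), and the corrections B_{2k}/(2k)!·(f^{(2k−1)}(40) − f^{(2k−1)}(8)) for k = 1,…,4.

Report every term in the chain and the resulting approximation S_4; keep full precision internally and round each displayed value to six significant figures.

S_4 ≈ 488.323

The integral term ∫_8^40 x·e^(−x/56) dx = 475.114.
Endpoint term: (f(8) + f(40))/2 = (6.93502 + 19.5817)/2 = 13.2583.
Integral + boundary = 488.373.
k=1: B_{2}/(2)! × [f^{(1)}(40) − f^{(1)}(8)] = 1/12 × (0.139869 − 0.743038) = -0.0502641.
Running total after k=1: 488.323.
k=2: B_{4}/(4)! × [f^{(3)}(40) − f^{(3)}(8)] = −1/720 × (0.000356809 − 0.000789794) = 6.01368e-07.
Running total after k=2: 488.323.
k=3: B_{6}/(6)! × [f^{(5)}(40) − f^{(5)}(8)] = 1/30240 × (2.13334e-07 − 4.28141e-07) = -7.10339e-12.
Running total after k=3: 488.323.
k=4: B_{8}/(8)! × [f^{(7)}(40) − f^{(7)}(8)] = −1/1209600 × (9.97737e-11 − 1.92740e-10) = 7.68575e-17.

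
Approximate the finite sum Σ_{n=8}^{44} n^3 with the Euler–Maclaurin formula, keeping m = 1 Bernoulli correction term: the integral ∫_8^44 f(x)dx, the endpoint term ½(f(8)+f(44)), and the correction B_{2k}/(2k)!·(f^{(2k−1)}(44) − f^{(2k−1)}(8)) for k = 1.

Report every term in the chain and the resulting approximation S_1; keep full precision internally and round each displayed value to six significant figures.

∫_8^44 x^3 dx evaluates to 936000.
Boundary: ½(f(8) + f(44)) = ½(512.000 + 85184.0) = 42848.0.
Integral + boundary = 978848.
Order-1 term: 1/12 · (5808.00 − 192.000) = 468.000.

S_1 ≈ 979316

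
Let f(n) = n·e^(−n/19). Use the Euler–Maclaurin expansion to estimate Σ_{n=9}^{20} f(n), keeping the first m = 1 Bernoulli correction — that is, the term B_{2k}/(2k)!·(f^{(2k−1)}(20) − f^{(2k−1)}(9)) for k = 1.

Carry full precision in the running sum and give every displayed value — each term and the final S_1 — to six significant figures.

Integral: ∫_9^20 x·e^(−x/19) dx = 72.6561.
½[f(9) + f(20)] = ½[5.60433 + 6.98036] = 6.29235.
Integral + boundary = 78.9484.
Correction k=1: B_{2}/2! · (f^{(1)}(20) − f^{(1)}(9)) = 1/12 · (-0.0183694 − 0.327739) = -0.0288424.

S_1 ≈ 78.9196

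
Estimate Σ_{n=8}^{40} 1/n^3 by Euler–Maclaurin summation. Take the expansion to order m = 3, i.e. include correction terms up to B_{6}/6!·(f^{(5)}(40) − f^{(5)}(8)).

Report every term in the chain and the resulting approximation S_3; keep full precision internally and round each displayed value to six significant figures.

The integral term ∫_8^40 1/x^3 dx = 0.00750000.
Endpoint term: (f(8) + f(40))/2 = (0.00195312 + 1.56250e-05)/2 = 0.000984375.
Running total after boundary: 0.00848437.
Order-1 term: 1/12 · (-1.17187e-06 − (-0.000732422)) = 6.09375e-05.
Running total after k=1: 0.00854531.
Order-2 term: −1/720 · (-1.46484e-08 − (-0.000228882)) = -3.17871e-07.
Running total after k=2: 0.00854499.
Order-3 term: 1/30240 · (-3.84521e-10 − (-0.000150204)) = 4.96704e-09.

S_3 ≈ 0.00854500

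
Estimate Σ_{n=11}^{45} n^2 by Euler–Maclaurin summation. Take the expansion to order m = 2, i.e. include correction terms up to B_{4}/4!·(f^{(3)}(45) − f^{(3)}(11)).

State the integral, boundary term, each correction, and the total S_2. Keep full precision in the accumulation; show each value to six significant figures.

Integral: ∫_11^45 x^2 dx = 29931.3.
Boundary: ½(f(11) + f(45)) = ½(121.000 + 2025.00) = 1073.00.
Running total after boundary: 31004.3.
Order-1 term: 1/12 · (90.0000 − 22.0000) = 5.66667.
After k=1: 31010.0.
Order-2 term: −1/720 · (0.00000 − 0.00000) = 0.00000.

S_2 ≈ 31010.0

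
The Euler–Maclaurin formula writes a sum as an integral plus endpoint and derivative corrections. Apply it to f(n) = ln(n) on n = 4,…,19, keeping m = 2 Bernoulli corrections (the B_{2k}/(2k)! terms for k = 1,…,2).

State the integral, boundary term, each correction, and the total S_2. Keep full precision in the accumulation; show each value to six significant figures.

The integral term ∫_4^19 ln(x) dx = 35.3992.
Boundary: ½(f(4) + f(19)) = ½(1.38629 + 2.94444) = 2.16537.
So far: 37.5645.
Order-1 term: 1/12 · (0.0526316 − 0.250000) = -0.0164474.
Running total after k=1: 37.5481.
Order-2 term: −1/720 · (0.000291588 − 0.0312500) = 4.29978e-05.

S_2 ≈ 37.5481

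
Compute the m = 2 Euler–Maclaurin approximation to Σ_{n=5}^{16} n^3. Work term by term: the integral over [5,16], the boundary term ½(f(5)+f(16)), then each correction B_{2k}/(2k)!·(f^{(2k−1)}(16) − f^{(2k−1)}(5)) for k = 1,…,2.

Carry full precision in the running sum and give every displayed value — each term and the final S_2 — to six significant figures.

Integral: ∫_5^16 x^3 dx = 16227.8.
Boundary: ½(f(5) + f(16)) = ½(125.000 + 4096.00) = 2110.50.
Integral + boundary = 18338.2.
Correction k=1: B_{2}/2! · (f^{(1)}(16) − f^{(1)}(5)) = 1/12 · (768.000 − 75.0000) = 57.7500.
Running total after k=1: 18396.0.
Correction k=2: B_{4}/4! · (f^{(3)}(16) − f^{(3)}(5)) = −1/720 · (6.00000 − 6.00000) = 0.00000.

S_2 ≈ 18396.0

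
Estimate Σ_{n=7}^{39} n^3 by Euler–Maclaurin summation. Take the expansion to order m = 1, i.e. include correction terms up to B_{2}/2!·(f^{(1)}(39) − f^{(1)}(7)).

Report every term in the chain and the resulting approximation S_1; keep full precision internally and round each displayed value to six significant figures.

Integral: ∫_7^39 x^3 dx = 577760.
Boundary: ½(f(7) + f(39)) = ½(343.000 + 59319.0) = 29831.0.
Integral + boundary = 607591.
Order-1 term: 1/12 · (4563.00 − 147.000) = 368.000.

S_1 ≈ 607959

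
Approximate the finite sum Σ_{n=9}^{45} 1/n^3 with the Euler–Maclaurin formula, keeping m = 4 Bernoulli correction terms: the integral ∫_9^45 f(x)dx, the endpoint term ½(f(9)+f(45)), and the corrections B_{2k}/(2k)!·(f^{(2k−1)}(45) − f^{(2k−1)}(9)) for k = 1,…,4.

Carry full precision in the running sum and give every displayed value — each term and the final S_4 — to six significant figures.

Integral: ∫_9^45 1/x^3 dx = 0.00592593.
Boundary: ½(f(9) + f(45)) = ½(0.00137174 + 1.09739e-05) = 0.000691358.
Running total after boundary: 0.00661728.
k=1: B_{2}/(2)! × [f^{(1)}(45) − f^{(1)}(9)] = 1/12 × (-7.31596e-07 − (-0.000457247)) = 3.80430e-05.
After k=1: 0.00665533.
k=2: B_{4}/(4)! × [f^{(3)}(45) − f^{(3)}(9)] = −1/720 × (-7.22564e-09 − (-0.000112901)) = -1.56796e-07.
After k=2: 0.00665517.
k=3: B_{6}/(6)! × [f^{(5)}(45) − f^{(5)}(9)] = 1/30240 × (-1.49865e-10 − (-5.85410e-05)) = 1.93588e-09.
After k=3: 0.00665517.
k=4: B_{8}/(8)! × [f^{(7)}(45) − f^{(7)}(9)] = −1/1209600 × (-5.32854e-12 − (-5.20365e-05)) = -4.30196e-11.

S_4 ≈ 0.00665517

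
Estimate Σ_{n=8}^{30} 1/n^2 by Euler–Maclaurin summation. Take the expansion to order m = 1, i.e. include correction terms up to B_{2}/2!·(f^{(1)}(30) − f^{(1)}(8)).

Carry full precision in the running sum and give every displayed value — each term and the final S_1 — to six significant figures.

Integral: ∫_8^30 1/x^2 dx = 0.0916667.
½[f(8) + f(30)] = ½[0.0156250 + 0.00111111] = 0.00836806.
Integral + boundary = 0.100035.
k=1: B_{2}/(2)! × [f^{(1)}(30) − f^{(1)}(8)] = 1/12 × (-7.40741e-05 − (-0.00390625)) = 0.000319348.

S_1 ≈ 0.100354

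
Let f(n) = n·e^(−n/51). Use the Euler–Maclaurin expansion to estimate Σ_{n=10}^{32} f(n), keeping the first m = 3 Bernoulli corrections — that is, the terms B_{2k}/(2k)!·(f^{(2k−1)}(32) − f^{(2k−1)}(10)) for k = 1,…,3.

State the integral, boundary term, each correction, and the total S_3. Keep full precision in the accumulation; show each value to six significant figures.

Integral: ∫_10^32 x·e^(−x/51) dx = 296.864.
½[f(10) + f(32)] = ½[8.21948 + 17.0864] = 12.6530.
Running total after boundary: 309.517.
Correction k=1: B_{2}/2! · (f^{(1)}(32) − f^{(1)}(10)) = 1/12 · (0.198923 − 0.660782) = -0.0384882.
Partial sum through k=1: 309.479.
Correction k=2: B_{4}/4! · (f^{(3)}(32) − f^{(3)}(10)) = −1/720 · (0.000487053 − 0.000886073) = 5.54195e-07.
Partial sum through k=2: 309.479.
Correction k=3: B_{6}/6! · (f^{(5)}(32) − f^{(5)}(10)) = 1/30240 · (3.45108e-07 − 5.83659e-07) = -7.88859e-12.

S_3 ≈ 309.479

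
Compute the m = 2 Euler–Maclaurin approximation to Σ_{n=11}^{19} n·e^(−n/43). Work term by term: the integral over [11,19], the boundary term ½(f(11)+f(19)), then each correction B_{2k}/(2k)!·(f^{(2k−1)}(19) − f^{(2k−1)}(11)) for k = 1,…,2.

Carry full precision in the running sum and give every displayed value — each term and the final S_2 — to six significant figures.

S_2 ≈ 94.4299

∫_11^19 x·e^(−x/43) dx evaluates to 84.0825.
Boundary: ½(f(11) + f(19)) = ½(8.51715 + 12.2139) = 10.3655.
Integral + boundary = 94.4480.
k=1: B_{2}/(2)! × [f^{(1)}(19) − f^{(1)}(11)] = 1/12 × (0.358794 − 0.576213) = -0.0181182.
Partial sum through k=1: 94.4299.
k=2: B_{4}/(4)! × [f^{(3)}(19) − f^{(3)}(11)] = −1/720 × (0.000889385 − 0.00114915) = 3.60790e-07.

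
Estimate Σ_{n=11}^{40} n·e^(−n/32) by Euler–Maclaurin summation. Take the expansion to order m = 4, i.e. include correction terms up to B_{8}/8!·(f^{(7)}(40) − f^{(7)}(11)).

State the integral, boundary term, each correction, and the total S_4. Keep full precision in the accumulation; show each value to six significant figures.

Integral: ∫_11^40 x·e^(−x/32) dx = 315.623.
½[f(11) + f(40)] = ½[7.80017 + 11.4602] = 9.63018.
So far: 325.253.
Correction k=1: B_{2}/2! · (f^{(1)}(40) − f^{(1)}(11)) = 1/12 · (-0.0716262 − 0.465351) = -0.0447481.
Running total after k=1: 325.208.
Correction k=2: B_{4}/4! · (f^{(3)}(40) − f^{(3)}(11)) = −1/720 · (0.000489632 − 0.00183942) = 1.87470e-06.
Running total after k=2: 325.208.
Correction k=3: B_{6}/6! · (f^{(5)}(40) − f^{(5)}(11)) = 1/30240 · (1.02462e-06 − 3.14882e-06) = -7.02446e-11.
Running total after k=3: 325.208.
Correction k=4: B_{8}/8! · (f^{(7)}(40) − f^{(7)}(11)) = −1/1209600 · (1.53426e-09 − 4.39583e-09) = 2.36571e-15.

S_4 ≈ 325.208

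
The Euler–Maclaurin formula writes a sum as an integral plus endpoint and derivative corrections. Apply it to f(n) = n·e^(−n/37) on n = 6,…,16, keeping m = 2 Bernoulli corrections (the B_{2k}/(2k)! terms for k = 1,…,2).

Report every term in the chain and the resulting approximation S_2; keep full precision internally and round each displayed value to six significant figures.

S_2 ≈ 87.9970

∫_6^16 x·e^(−x/37) dx evaluates to 80.2834.
Endpoint term: (f(6) + f(16))/2 = (5.10182 + 10.3829)/2 = 7.74234.
Integral + boundary = 88.0257.
k=1: B_{2}/(2)! × [f^{(1)}(16) − f^{(1)}(6)] = 1/12 × (0.368311 − 0.712416) = -0.0286755.
After k=1: 87.9970.
k=2: B_{4}/(4)! × [f^{(3)}(16) − f^{(3)}(6)] = −1/720 × (0.00121707 − 0.00176262) = 7.57705e-07.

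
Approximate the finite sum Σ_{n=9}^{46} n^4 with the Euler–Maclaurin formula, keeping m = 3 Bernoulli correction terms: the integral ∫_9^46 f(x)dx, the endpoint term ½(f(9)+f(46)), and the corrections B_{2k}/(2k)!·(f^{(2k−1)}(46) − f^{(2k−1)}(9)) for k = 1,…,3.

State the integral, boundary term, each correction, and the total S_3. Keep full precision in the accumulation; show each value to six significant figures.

∫_9^46 x^4 dx evaluates to 4.11808e+07.
½[f(9) + f(46)] = ½[6561.00 + 4.47746e+06] = 2.24201e+06.
So far: 4.34228e+07.
k=1: B_{2}/(2)! × [f^{(1)}(46) − f^{(1)}(9)] = 1/12 × (389344 − 2916.00) = 32202.3.
Running total after k=1: 4.34550e+07.
k=2: B_{4}/(4)! × [f^{(3)}(46) − f^{(3)}(9)] = −1/720 × (1104.00 − 216.000) = -1.23333.
Running total after k=2: 4.34550e+07.
k=3: B_{6}/(6)! × [f^{(5)}(46) − f^{(5)}(9)] = 1/30240 × (0.00000 − 0.00000) = 0.00000.

S_3 ≈ 4.34550e+07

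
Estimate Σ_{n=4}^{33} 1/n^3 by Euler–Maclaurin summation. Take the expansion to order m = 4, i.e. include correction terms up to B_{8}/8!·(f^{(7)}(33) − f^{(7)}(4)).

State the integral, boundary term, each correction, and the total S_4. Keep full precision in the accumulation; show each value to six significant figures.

S_4 ≈ 0.0395744

∫_4^33 1/x^3 dx evaluates to 0.0307909.
½[f(4) + f(33)] = ½[0.0156250 + 2.78265e-05] = 0.00782641.
So far: 0.0386173.
Correction k=1: B_{2}/2! · (f^{(1)}(33) − f^{(1)}(4)) = 1/12 · (-2.52968e-06 − (-0.0117188)) = 0.000976352.
Running total after k=1: 0.0395936.
Correction k=2: B_{4}/4! · (f^{(3)}(33) − f^{(3)}(4)) = −1/720 · (-4.64588e-08 − (-0.0146484)) = -2.03450e-05.
Running total after k=2: 0.0395733.
Correction k=3: B_{6}/6! · (f^{(5)}(33) − f^{(5)}(4)) = 1/30240 · (-1.79180e-09 − (-0.0384521)) = 1.27157e-06.
Running total after k=3: 0.0395746.
Correction k=4: B_{8}/8! · (f^{(7)}(33) − f^{(7)}(4)) = −1/1209600 · (-1.18466e-10 − (-0.173035)) = -1.43051e-07.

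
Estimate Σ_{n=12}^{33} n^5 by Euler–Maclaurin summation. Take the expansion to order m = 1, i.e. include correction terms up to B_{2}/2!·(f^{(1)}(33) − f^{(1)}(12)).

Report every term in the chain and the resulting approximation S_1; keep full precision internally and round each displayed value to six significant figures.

Integral: ∫_12^33 x^5 dx = 2.14747e+08.
Boundary: ½(f(12) + f(33)) = ½(248832 + 3.91354e+07) = 1.96921e+07.
So far: 2.34439e+08.
k=1: B_{2}/(2)! × [f^{(1)}(33) − f^{(1)}(12)] = 1/12 × (5.92960e+06 − 103680) = 485494.

S_1 ≈ 2.34925e+08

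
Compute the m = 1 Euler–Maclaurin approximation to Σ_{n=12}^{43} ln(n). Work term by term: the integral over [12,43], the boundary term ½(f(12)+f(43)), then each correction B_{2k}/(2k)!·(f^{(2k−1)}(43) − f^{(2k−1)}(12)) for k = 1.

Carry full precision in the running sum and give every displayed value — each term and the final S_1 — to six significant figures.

∫_12^43 ln(x) dx evaluates to 100.913.
Endpoint term: (f(12) + f(43))/2 = (2.48491 + 3.76120)/2 = 3.12305.
Running total after boundary: 104.036.
Correction k=1: B_{2}/2! · (f^{(1)}(43) − f^{(1)}(12)) = 1/12 · (0.0232558 − 0.0833333) = -0.00500646.

S_1 ≈ 104.031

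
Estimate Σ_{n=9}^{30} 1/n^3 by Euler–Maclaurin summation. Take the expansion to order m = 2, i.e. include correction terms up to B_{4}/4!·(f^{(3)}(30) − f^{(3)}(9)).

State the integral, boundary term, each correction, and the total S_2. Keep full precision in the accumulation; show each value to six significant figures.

The integral term ∫_9^30 1/x^3 dx = 0.00561728.
Endpoint term: (f(9) + f(30))/2 = (0.00137174 + 3.70370e-05)/2 = 0.000704390.
Running total after boundary: 0.00632167.
Correction k=1: B_{2}/2! · (f^{(1)}(30) − f^{(1)}(9)) = 1/12 · (-3.70370e-06 − (-0.000457247)) = 3.77953e-05.
After k=1: 0.00635947.
Correction k=2: B_{4}/4! · (f^{(3)}(30) − f^{(3)}(9)) = −1/720 · (-8.23045e-08 − (-0.000112901)) = -1.56692e-07.

S_2 ≈ 0.00635931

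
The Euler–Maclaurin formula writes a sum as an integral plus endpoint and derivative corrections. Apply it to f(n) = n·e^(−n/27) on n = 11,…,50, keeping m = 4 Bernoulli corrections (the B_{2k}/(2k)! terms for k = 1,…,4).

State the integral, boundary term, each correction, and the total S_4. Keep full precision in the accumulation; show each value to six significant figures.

Integral: ∫_11^50 x·e^(−x/27) dx = 356.381.
Boundary: ½(f(11) + f(50)) = ½(7.31910 + 7.84731) = 7.58321.
Running total after boundary: 363.965.
Correction k=1: B_{2}/2! · (f^{(1)}(50) − f^{(1)}(11)) = 1/12 · (-0.133695 − 0.394295) = -0.0439992.
After k=1: 363.921.
Correction k=2: B_{4}/4! · (f^{(3)}(50) − f^{(3)}(11)) = −1/720 · (0.000247185 − 0.00236631) = 2.94323e-06.
After k=2: 363.921.
Correction k=3: B_{6}/6! · (f^{(5)}(50) − f^{(5)}(11)) = 1/30240 · (9.29718e-07 − 5.75000e-06) = -1.59401e-10.
After k=3: 363.921.
Correction k=4: B_{8}/8! · (f^{(7)}(50) − f^{(7)}(11)) = −1/1209600 · (2.08554e-09 − 1.13224e-08) = 7.63630e-15.

S_4 ≈ 363.921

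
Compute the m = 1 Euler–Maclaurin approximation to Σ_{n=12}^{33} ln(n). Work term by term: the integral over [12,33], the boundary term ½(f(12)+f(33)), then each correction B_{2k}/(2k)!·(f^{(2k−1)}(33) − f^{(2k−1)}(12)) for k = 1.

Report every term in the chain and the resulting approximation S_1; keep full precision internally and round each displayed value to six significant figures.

Integral: ∫_12^33 ln(x) dx = 64.5659.
Endpoint term: (f(12) + f(33))/2 = (2.48491 + 3.49651)/2 = 2.99071.
So far: 67.5566.
k=1: B_{2}/(2)! × [f^{(1)}(33) − f^{(1)}(12)] = 1/12 × (0.0303030 − 0.0833333) = -0.00441919.

S_1 ≈ 67.5522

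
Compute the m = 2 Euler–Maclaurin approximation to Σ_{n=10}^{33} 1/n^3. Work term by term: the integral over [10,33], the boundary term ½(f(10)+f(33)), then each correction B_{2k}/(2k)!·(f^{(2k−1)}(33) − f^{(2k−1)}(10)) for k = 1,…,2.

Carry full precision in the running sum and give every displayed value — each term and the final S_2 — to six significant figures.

∫_10^33 1/x^3 dx evaluates to 0.00454086.
Endpoint term: (f(10) + f(33))/2 = (0.00100000 + 2.78265e-05)/2 = 0.000513913.
So far: 0.00505478.
Correction k=1: B_{2}/2! · (f^{(1)}(33) − f^{(1)}(10)) = 1/12 · (-2.52968e-06 − (-0.000300000)) = 2.47892e-05.
After k=1: 0.00507957.
Correction k=2: B_{4}/4! · (f^{(3)}(33) − f^{(3)}(10)) = −1/720 · (-4.64588e-08 − (-6.00000e-05)) = -8.32688e-08.

S_2 ≈ 0.00507948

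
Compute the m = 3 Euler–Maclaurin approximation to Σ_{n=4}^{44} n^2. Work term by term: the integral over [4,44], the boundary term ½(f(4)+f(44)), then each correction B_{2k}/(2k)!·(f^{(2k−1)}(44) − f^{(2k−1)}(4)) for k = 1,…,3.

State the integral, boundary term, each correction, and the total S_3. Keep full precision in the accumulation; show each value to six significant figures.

∫_4^44 x^2 dx evaluates to 28373.3.
Endpoint term: (f(4) + f(44))/2 = (16.0000 + 1936.00)/2 = 976.000.
Integral + boundary = 29349.3.
k=1: B_{2}/(2)! × [f^{(1)}(44) − f^{(1)}(4)] = 1/12 × (88.0000 − 8.00000) = 6.66667.
Running total after k=1: 29356.0.
k=2: B_{4}/(4)! × [f^{(3)}(44) − f^{(3)}(4)] = −1/720 × (0.00000 − 0.00000) = 0.00000.
Running total after k=2: 29356.0.
k=3: B_{6}/(6)! × [f^{(5)}(44) − f^{(5)}(4)] = 1/30240 × (0.00000 − 0.00000) = 0.00000.

S_3 ≈ 29356.0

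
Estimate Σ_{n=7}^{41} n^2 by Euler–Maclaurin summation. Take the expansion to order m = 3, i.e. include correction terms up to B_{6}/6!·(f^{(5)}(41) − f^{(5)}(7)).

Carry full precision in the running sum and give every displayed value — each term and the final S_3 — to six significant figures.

S_3 ≈ 23730.0

Integral: ∫_7^41 x^2 dx = 22859.3.
½[f(7) + f(41)] = ½[49.0000 + 1681.00] = 865.000.
Running total after boundary: 23724.3.
Correction k=1: B_{2}/2! · (f^{(1)}(41) − f^{(1)}(7)) = 1/12 · (82.0000 − 14.0000) = 5.66667.
Running total after k=1: 23730.0.
Correction k=2: B_{4}/4! · (f^{(3)}(41) − f^{(3)}(7)) = −1/720 · (0.00000 − 0.00000) = 0.00000.
Running total after k=2: 23730.0.
Correction k=3: B_{6}/6! · (f^{(5)}(41) − f^{(5)}(7)) = 1/30240 · (0.00000 − 0.00000) = 0.00000.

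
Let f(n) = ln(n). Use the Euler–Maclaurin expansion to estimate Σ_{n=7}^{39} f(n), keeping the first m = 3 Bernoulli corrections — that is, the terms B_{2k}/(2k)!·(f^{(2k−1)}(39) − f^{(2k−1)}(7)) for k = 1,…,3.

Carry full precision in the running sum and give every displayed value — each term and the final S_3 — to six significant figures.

S_3 ≈ 100.053

∫_7^39 ln(x) dx evaluates to 97.2575.
Endpoint term: (f(7) + f(39))/2 = (1.94591 + 3.66356)/2 = 2.80474.
Integral + boundary = 100.062.
Correction k=1: B_{2}/2! · (f^{(1)}(39) − f^{(1)}(7)) = 1/12 · (0.0256410 − 0.142857) = -0.00976801.
Running total after k=1: 100.053.
Correction k=2: B_{4}/4! · (f^{(3)}(39) − f^{(3)}(7)) = −1/720 · (3.37160e-05 − 0.00583090) = 8.05165e-06.
Running total after k=2: 100.053.
Correction k=3: B_{6}/6! · (f^{(5)}(39) − f^{(5)}(7)) = 1/30240 · (2.66004e-07 − 0.00142798) = -4.72126e-08.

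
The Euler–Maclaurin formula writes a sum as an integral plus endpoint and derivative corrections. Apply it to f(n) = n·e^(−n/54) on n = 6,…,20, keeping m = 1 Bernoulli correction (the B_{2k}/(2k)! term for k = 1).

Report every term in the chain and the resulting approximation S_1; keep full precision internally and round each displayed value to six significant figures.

Integral: ∫_6^20 x·e^(−x/54) dx = 140.127.
Boundary: ½(f(6) + f(20)) = ½(5.36904 + 13.8096) = 9.58930.
Running total after boundary: 149.716.
Correction k=1: B_{2}/2! · (f^{(1)}(20) − f^{(1)}(6)) = 1/12 · (0.434746 − 0.795413) = -0.0300556.

S_1 ≈ 149.686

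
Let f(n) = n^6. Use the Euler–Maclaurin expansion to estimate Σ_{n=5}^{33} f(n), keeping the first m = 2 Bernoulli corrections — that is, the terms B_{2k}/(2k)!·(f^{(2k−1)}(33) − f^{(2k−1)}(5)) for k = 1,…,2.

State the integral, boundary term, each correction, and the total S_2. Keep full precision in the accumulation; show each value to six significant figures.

S_2 ≈ 6.75364e+09

∫_5^33 x^6 dx evaluates to 6.08834e+09.
½[f(5) + f(33)] = ½[15625.0 + 1.29147e+09] = 6.45742e+08.
So far: 6.73408e+09.
Order-1 term: 1/12 · (2.34812e+08 − 18750.0) = 1.95661e+07.
After k=1: 6.75365e+09.
Order-2 term: −1/720 · (4.31244e+06 − 15000.0) = -5968.67.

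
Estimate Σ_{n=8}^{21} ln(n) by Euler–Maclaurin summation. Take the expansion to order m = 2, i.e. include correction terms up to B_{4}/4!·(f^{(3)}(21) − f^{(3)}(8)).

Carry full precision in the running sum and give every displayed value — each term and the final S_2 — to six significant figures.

∫_8^21 ln(x) dx evaluates to 34.2994.
Boundary: ½(f(8) + f(21)) = ½(2.07944 + 3.04452) = 2.56198.
Running total after boundary: 36.8614.
Correction k=1: B_{2}/2! · (f^{(1)}(21) − f^{(1)}(8)) = 1/12 · (0.0476190 − 0.125000) = -0.00644841.
Partial sum through k=1: 36.8550.
Correction k=2: B_{4}/4! · (f^{(3)}(21) − f^{(3)}(8)) = −1/720 · (0.000215959 − 0.00390625) = 5.12540e-06.

S_2 ≈ 36.8550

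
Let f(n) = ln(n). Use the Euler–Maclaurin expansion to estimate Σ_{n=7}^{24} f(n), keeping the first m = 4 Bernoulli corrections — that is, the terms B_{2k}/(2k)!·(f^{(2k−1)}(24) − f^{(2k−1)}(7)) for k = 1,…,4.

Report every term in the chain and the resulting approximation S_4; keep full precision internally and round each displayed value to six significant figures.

The integral term ∫_7^24 ln(x) dx = 45.6519.
½[f(7) + f(24)] = ½[1.94591 + 3.17805] = 2.56198.
Integral + boundary = 48.2139.
k=1: B_{2}/(2)! × [f^{(1)}(24) − f^{(1)}(7)] = 1/12 × (0.0416667 − 0.142857) = -0.00843254.
Partial sum through k=1: 48.2055.
k=2: B_{4}/(4)! × [f^{(3)}(24) − f^{(3)}(7)] = −1/720 × (0.000144676 − 0.00583090) = 7.89754e-06.
Partial sum through k=2: 48.2055.
k=3: B_{6}/(6)! × [f^{(5)}(24) − f^{(5)}(7)] = 1/30240 × (3.01408e-06 − 0.00142798) = -4.71218e-08.
Partial sum through k=3: 48.2055.
k=4: B_{8}/(8)! × [f^{(7)}(24) − f^{(7)}(7)] = −1/1209600 × (1.56983e-07 − 0.000874271) = 7.22647e-10.

S_4 ≈ 48.2055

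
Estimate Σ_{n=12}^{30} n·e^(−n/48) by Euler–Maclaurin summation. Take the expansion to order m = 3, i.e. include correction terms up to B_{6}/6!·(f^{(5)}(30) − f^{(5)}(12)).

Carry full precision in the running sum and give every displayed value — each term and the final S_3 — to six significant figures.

S_3 ≈ 251.597

∫_12^30 x·e^(−x/48) dx evaluates to 238.927.
½[f(12) + f(30)] = ½[9.34561 + 16.0578] = 12.7017.
Integral + boundary = 251.629.
Order-1 term: 1/12 · (0.200723 − 0.584101) = -0.0319481.
After k=1: 251.597.
Order-2 term: −1/720 · (0.000551756 − 0.000929558) = 5.24725e-07.
After k=2: 251.597.
Order-3 term: 1/30240 · (4.41143e-07 − 6.96875e-07) = -8.45677e-12.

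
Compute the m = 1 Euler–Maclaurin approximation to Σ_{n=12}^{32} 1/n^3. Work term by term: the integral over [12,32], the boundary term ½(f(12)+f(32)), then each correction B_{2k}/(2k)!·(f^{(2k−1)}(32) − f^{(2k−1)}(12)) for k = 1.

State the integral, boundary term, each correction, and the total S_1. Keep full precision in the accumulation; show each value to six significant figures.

∫_12^32 1/x^3 dx evaluates to 0.00298394.
½[f(12) + f(32)] = ½[0.000578704 + 3.05176e-05] = 0.000304611.
So far: 0.00328855.
Correction k=1: B_{2}/2! · (f^{(1)}(32) − f^{(1)}(12)) = 1/12 · (-2.86102e-06 − (-0.000144676)) = 1.18179e-05.

S_1 ≈ 0.00330037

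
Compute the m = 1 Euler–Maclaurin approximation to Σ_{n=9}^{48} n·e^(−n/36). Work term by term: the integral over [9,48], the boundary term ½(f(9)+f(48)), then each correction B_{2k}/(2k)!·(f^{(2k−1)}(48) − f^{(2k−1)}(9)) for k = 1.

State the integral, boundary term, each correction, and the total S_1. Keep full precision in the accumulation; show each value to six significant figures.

S_1 ≈ 474.314

Integral: ∫_9^48 x·e^(−x/36) dx = 464.540.
½[f(9) + f(48)] = ½[7.00921 + 12.6527] = 9.83093.
Integral + boundary = 474.370.
Order-1 term: 1/12 · (-0.0878657 − 0.584101) = -0.0559972.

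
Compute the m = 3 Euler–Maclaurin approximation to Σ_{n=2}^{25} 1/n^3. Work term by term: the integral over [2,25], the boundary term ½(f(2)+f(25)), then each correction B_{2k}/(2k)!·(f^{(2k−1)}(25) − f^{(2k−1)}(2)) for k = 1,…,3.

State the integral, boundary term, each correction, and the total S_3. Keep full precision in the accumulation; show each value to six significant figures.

∫_2^25 1/x^3 dx evaluates to 0.124200.
Endpoint term: (f(2) + f(25))/2 = (0.125000 + 6.40000e-05)/2 = 0.0625320.
Running total after boundary: 0.186732.
k=1: B_{2}/(2)! × [f^{(1)}(25) − f^{(1)}(2)] = 1/12 × (-7.68000e-06 − (-0.187500)) = 0.0156244.
Partial sum through k=1: 0.202356.
k=2: B_{4}/(4)! × [f^{(3)}(25) − f^{(3)}(2)] = −1/720 × (-2.45760e-07 − (-0.937500)) = -0.00130208.
Partial sum through k=2: 0.201054.
k=3: B_{6}/(6)! × [f^{(5)}(25) − f^{(5)}(2)] = 1/30240 × (-1.65151e-08 − (-9.84375)) = 0.000325521.

S_3 ≈ 0.201380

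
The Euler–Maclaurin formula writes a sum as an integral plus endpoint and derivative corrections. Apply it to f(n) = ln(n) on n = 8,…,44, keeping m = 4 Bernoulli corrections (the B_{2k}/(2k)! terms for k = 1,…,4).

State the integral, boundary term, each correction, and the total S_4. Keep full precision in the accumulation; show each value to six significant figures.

Integral: ∫_8^44 ln(x) dx = 113.869.
Boundary: ½(f(8) + f(44)) = ½(2.07944 + 3.78419) = 2.93182.
Integral + boundary = 116.801.
Correction k=1: B_{2}/2! · (f^{(1)}(44) − f^{(1)}(8)) = 1/12 · (0.0227273 − 0.125000) = -0.00852273.
After k=1: 116.792.
Correction k=2: B_{4}/4! · (f^{(3)}(44) − f^{(3)}(8)) = −1/720 · (2.34786e-05 − 0.00390625) = 5.39274e-06.
After k=2: 116.792.
Correction k=3: B_{6}/6! · (f^{(5)}(44) − f^{(5)}(8)) = 1/30240 · (1.45528e-07 − 0.000732422) = -2.42155e-08.
After k=3: 116.792.
Correction k=4: B_{8}/8! · (f^{(7)}(44) − f^{(7)}(8)) = −1/1209600 · (2.25509e-09 − 0.000343323) = 2.83830e-10.

S_4 ≈ 116.792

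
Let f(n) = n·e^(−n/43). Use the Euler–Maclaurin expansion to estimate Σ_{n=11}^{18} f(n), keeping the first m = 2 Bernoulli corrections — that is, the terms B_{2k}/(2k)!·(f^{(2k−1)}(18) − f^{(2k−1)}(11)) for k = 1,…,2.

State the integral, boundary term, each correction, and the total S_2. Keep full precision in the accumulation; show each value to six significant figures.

∫_11^18 x·e^(−x/43) dx evaluates to 72.0518.
Endpoint term: (f(11) + f(18))/2 = (8.51715 + 11.8434)/2 = 10.1803.
Integral + boundary = 82.2321.
Correction k=1: B_{2}/2! · (f^{(1)}(18) − f^{(1)}(11)) = 1/12 · (0.382537 − 0.576213) = -0.0161396.
Running total after k=1: 82.2159.
Correction k=2: B_{4}/4! · (f^{(3)}(18) − f^{(3)}(11)) = −1/720 · (0.000918586 − 0.00114915) = 3.20232e-07.

S_2 ≈ 82.2159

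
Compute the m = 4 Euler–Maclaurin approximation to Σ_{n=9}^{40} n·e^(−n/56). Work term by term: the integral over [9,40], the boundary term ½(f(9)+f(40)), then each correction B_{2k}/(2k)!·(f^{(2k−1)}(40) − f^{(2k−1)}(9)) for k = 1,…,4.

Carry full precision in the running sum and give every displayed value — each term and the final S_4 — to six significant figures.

S_4 ≈ 481.387

The integral term ∫_9^40 x·e^(−x/56) dx = 467.813.
½[f(9) + f(40)] = ½[7.66382 + 19.5817] = 13.6227.
So far: 481.435.
k=1: B_{2}/(2)! × [f^{(1)}(40) − f^{(1)}(9)] = 1/12 × (0.139869 − 0.714681) = -0.0479010.
Partial sum through k=1: 481.387.
k=2: B_{4}/(4)! × [f^{(3)}(40) − f^{(3)}(9)] = −1/720 × (0.000356809 − 0.000770967) = 5.75220e-07.
Partial sum through k=2: 481.387.
k=3: B_{6}/(6)! × [f^{(5)}(40) − f^{(5)}(9)] = 1/30240 × (2.13334e-07 − 4.19017e-07) = -6.80168e-12.
Partial sum through k=3: 481.387.
k=4: B_{8}/(8)! × [f^{(7)}(40) − f^{(7)}(9)] = −1/1209600 × (9.97737e-11 − 1.88836e-10) = 7.36297e-17.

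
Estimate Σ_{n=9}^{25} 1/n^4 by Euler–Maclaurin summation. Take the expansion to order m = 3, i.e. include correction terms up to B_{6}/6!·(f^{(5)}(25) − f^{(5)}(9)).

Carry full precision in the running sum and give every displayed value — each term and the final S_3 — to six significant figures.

The integral term ∫_9^25 1/x^4 dx = 0.000435914.
½[f(9) + f(25)] = ½[0.000152416 + 2.56000e-06] = 7.74879e-05.
Integral + boundary = 0.000513402.
Correction k=1: B_{2}/2! · (f^{(1)}(25) − f^{(1)}(9)) = 1/12 · (-4.09600e-07 − (-6.77404e-05)) = 5.61090e-06.
Running total after k=1: 0.000519013.
Correction k=2: B_{4}/4! · (f^{(3)}(25) − f^{(3)}(9)) = −1/720 · (-1.96608e-08 − (-2.50890e-05)) = -3.48186e-08.
Running total after k=2: 0.000518978.
Correction k=3: B_{6}/6! · (f^{(5)}(25) − f^{(5)}(9)) = 1/30240 · (-1.76161e-09 − (-1.73455e-05)) = 5.73536e-10.

S_3 ≈ 0.000518979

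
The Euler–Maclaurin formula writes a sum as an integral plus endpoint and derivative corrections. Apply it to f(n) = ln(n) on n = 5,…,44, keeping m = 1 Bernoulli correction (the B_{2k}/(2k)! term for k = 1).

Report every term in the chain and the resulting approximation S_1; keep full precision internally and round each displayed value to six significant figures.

The integral term ∫_5^44 ln(x) dx = 119.457.
½[f(5) + f(44)] = ½[1.60944 + 3.78419] = 2.69681.
Running total after boundary: 122.154.
Order-1 term: 1/12 · (0.0227273 − 0.200000) = -0.0147727.

S_1 ≈ 122.139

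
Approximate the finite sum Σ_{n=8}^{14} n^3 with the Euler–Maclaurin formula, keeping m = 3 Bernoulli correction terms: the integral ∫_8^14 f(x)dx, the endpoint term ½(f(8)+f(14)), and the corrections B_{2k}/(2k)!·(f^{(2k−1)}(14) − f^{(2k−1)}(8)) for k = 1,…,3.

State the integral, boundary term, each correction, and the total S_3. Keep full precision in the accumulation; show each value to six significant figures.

∫_8^14 x^3 dx evaluates to 8580.00.
½[f(8) + f(14)] = ½[512.000 + 2744.00] = 1628.00.
Integral + boundary = 10208.0.
Correction k=1: B_{2}/2! · (f^{(1)}(14) − f^{(1)}(8)) = 1/12 · (588.000 − 192.000) = 33.0000.
After k=1: 10241.0.
Correction k=2: B_{4}/4! · (f^{(3)}(14) − f^{(3)}(8)) = −1/720 · (6.00000 − 6.00000) = 0.00000.
After k=2: 10241.0.
Correction k=3: B_{6}/6! · (f^{(5)}(14) − f^{(5)}(8)) = 1/30240 · (0.00000 − 0.00000) = 0.00000.

S_3 ≈ 10241.0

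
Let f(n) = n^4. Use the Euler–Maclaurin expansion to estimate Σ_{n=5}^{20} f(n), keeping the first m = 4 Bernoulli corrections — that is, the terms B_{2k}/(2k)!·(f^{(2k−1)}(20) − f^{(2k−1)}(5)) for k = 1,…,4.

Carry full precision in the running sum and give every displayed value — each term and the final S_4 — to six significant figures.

S_4 ≈ 722312

∫_5^20 x^4 dx evaluates to 639375.
Endpoint term: (f(5) + f(20))/2 = (625.000 + 160000)/2 = 80312.5.
So far: 719688.
Order-1 term: 1/12 · (32000.0 − 500.000) = 2625.00.
Running total after k=1: 722312.
Order-2 term: −1/720 · (480.000 − 120.000) = -0.500000.
Running total after k=2: 722312.
Order-3 term: 1/30240 · (0.00000 − 0.00000) = 0.00000.
Running total after k=3: 722312.
Order-4 term: −1/1209600 · (0.00000 − 0.00000) = 0.00000.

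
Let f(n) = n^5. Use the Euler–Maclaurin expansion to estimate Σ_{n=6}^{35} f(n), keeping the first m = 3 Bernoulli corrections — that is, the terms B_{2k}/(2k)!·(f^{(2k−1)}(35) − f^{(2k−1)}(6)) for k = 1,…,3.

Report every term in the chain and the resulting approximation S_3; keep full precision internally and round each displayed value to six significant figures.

∫_6^35 x^5 dx evaluates to 3.06370e+08.
Endpoint term: (f(6) + f(35))/2 = (7776.00 + 5.25219e+07)/2 = 2.62648e+07.
So far: 3.32635e+08.
Correction k=1: B_{2}/2! · (f^{(1)}(35) − f^{(1)}(6)) = 1/12 · (7.50312e+06 − 6480.00) = 624720.
After k=1: 3.33259e+08.
Correction k=2: B_{4}/4! · (f^{(3)}(35) − f^{(3)}(6)) = −1/720 · (73500.0 − 2160.00) = -99.0833.
After k=2: 3.33259e+08.
Correction k=3: B_{6}/6! · (f^{(5)}(35) − f^{(5)}(6)) = 1/30240 · (120.000 − 120.000) = 0.00000.

S_3 ≈ 3.33259e+08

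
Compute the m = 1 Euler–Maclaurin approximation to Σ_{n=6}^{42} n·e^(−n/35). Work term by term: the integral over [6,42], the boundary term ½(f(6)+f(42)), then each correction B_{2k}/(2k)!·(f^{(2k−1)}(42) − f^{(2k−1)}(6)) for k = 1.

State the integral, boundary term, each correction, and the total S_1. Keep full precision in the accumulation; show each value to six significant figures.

S_1 ≈ 406.002

∫_6^42 x·e^(−x/35) dx evaluates to 397.212.
Endpoint term: (f(6) + f(42))/2 = (5.05476 + 12.6502)/2 = 8.85246.
Running total after boundary: 406.065.
Correction k=1: B_{2}/2! · (f^{(1)}(42) − f^{(1)}(6)) = 1/12 · (-0.0602388 − 0.698039) = -0.0631898.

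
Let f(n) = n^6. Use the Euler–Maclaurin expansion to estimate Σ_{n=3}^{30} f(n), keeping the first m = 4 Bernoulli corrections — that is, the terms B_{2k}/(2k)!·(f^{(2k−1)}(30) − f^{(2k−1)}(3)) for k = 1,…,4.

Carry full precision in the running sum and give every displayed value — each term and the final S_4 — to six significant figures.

∫_3^30 x^6 dx evaluates to 3.12429e+09.
Boundary: ½(f(3) + f(30)) = ½(729.000 + 7.29000e+08) = 3.64500e+08.
Running total after boundary: 3.48879e+09.
k=1: B_{2}/(2)! × [f^{(1)}(30) − f^{(1)}(3)] = 1/12 × (1.45800e+08 − 1458.00) = 1.21499e+07.
Running total after k=1: 3.50094e+09.
k=2: B_{4}/(4)! × [f^{(3)}(30) − f^{(3)}(3)] = −1/720 × (3.24000e+06 − 3240.00) = -4495.50.
Running total after k=2: 3.50093e+09.
k=3: B_{6}/(6)! × [f^{(5)}(30) − f^{(5)}(3)] = 1/30240 × (21600.0 − 2160.00) = 0.642857.
Running total after k=3: 3.50093e+09.
k=4: B_{8}/(8)! × [f^{(7)}(30) − f^{(7)}(3)] = −1/1209600 × (0.00000 − 0.00000) = 0.00000.

S_4 ≈ 3.50093e+09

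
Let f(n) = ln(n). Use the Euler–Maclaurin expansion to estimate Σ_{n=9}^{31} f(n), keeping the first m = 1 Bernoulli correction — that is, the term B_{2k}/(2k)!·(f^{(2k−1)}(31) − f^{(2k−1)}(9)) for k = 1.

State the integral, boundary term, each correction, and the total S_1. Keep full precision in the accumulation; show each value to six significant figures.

S_1 ≈ 67.4876

Integral: ∫_9^31 ln(x) dx = 64.6786.
Boundary: ½(f(9) + f(31)) = ½(2.19722 + 3.43399) = 2.81561.
Integral + boundary = 67.4942.
Correction k=1: B_{2}/2! · (f^{(1)}(31) − f^{(1)}(9)) = 1/12 · (0.0322581 − 0.111111) = -0.00657109.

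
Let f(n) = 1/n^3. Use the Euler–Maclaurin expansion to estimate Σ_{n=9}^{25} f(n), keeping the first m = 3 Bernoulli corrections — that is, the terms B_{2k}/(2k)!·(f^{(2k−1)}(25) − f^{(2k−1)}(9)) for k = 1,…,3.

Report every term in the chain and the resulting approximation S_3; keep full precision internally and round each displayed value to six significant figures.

∫_9^25 1/x^3 dx evaluates to 0.00537284.
½[f(9) + f(25)] = ½[0.00137174 + 6.40000e-05] = 0.000717871.
So far: 0.00609071.
Correction k=1: B_{2}/2! · (f^{(1)}(25) − f^{(1)}(9)) = 1/12 · (-7.68000e-06 − (-0.000457247)) = 3.74639e-05.
Running total after k=1: 0.00612817.
Correction k=2: B_{4}/4! · (f^{(3)}(25) − f^{(3)}(9)) = −1/720 · (-2.45760e-07 − (-0.000112901)) = -1.56465e-07.
Running total after k=2: 0.00612802.
Correction k=3: B_{6}/6! · (f^{(5)}(25) − f^{(5)}(9)) = 1/30240 · (-1.65151e-08 − (-5.85410e-05)) = 1.93533e-09.

S_3 ≈ 0.00612802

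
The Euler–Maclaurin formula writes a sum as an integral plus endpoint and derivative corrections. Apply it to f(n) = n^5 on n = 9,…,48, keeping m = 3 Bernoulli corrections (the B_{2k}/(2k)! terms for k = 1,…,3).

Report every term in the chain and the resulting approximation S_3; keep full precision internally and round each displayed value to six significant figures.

S_3 ≈ 2.16798e+09

The integral term ∫_9^48 x^5 dx = 2.03834e+09.
Endpoint term: (f(9) + f(48))/2 = (59049.0 + 2.54804e+08)/2 = 1.27432e+08.
Running total after boundary: 2.16577e+09.
Order-1 term: 1/12 · (2.65421e+07 − 32805.0) = 2.20911e+06.
After k=1: 2.16798e+09.
Order-2 term: −1/720 · (138240 − 4860.00) = -185.250.
After k=2: 2.16798e+09.
Order-3 term: 1/30240 · (120.000 − 120.000) = 0.00000.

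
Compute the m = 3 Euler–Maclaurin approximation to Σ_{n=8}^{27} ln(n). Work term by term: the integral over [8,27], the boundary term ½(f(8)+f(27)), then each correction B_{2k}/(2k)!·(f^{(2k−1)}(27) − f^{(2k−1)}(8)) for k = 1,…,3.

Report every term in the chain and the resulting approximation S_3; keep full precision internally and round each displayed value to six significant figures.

S_3 ≈ 56.0324

Integral: ∫_8^27 ln(x) dx = 53.3521.
Boundary: ½(f(8) + f(27)) = ½(2.07944 + 3.29584) = 2.68764.
So far: 56.0397.
Order-1 term: 1/12 · (0.0370370 − 0.125000) = -0.00733025.
Partial sum through k=1: 56.0324.
Order-2 term: −1/720 · (0.000101611 − 0.00390625) = 5.28422e-06.
Partial sum through k=2: 56.0324.
Order-3 term: 1/30240 · (1.67260e-06 − 0.000732422) = -2.41650e-08.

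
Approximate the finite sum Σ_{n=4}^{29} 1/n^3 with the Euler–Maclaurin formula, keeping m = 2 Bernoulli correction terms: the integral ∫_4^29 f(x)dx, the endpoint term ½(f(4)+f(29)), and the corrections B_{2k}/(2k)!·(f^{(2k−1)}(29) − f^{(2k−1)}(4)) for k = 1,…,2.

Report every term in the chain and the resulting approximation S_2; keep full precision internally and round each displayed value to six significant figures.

The integral term ∫_4^29 1/x^3 dx = 0.0306555.
Endpoint term: (f(4) + f(29))/2 = (0.0156250 + 4.10021e-05)/2 = 0.00783300.
Running total after boundary: 0.0384885.
Order-1 term: 1/12 · (-4.24160e-06 − (-0.0117188)) = 0.000976209.
Running total after k=1: 0.0394647.
Order-2 term: −1/720 · (-1.00870e-07 − (-0.0146484)) = -2.03449e-05.

S_2 ≈ 0.0394443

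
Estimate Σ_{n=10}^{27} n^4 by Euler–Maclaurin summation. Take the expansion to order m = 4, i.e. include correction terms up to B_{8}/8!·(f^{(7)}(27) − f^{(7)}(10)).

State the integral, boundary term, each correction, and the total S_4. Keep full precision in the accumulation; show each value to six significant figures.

S_4 ≈ 3.12673e+06

The integral term ∫_10^27 x^4 dx = 2.84978e+06.
Endpoint term: (f(10) + f(27))/2 = (10000.0 + 531441)/2 = 270720.
Running total after boundary: 3.12050e+06.
Order-1 term: 1/12 · (78732.0 − 4000.00) = 6227.67.
Running total after k=1: 3.12673e+06.
Order-2 term: −1/720 · (648.000 − 240.000) = -0.566667.
Running total after k=2: 3.12673e+06.
Order-3 term: 1/30240 · (0.00000 − 0.00000) = 0.00000.
Running total after k=3: 3.12673e+06.
Order-4 term: −1/1209600 · (0.00000 − 0.00000) = 0.00000.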